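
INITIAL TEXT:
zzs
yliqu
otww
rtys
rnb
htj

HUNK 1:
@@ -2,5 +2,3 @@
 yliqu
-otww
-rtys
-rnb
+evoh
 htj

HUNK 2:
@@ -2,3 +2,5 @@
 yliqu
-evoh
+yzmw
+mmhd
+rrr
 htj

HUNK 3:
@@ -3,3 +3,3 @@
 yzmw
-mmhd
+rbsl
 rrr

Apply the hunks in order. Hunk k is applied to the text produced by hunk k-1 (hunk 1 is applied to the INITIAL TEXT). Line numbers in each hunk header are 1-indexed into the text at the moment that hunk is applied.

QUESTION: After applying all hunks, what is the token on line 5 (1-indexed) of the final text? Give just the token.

Answer: rrr

Derivation:
Hunk 1: at line 2 remove [otww,rtys,rnb] add [evoh] -> 4 lines: zzs yliqu evoh htj
Hunk 2: at line 2 remove [evoh] add [yzmw,mmhd,rrr] -> 6 lines: zzs yliqu yzmw mmhd rrr htj
Hunk 3: at line 3 remove [mmhd] add [rbsl] -> 6 lines: zzs yliqu yzmw rbsl rrr htj
Final line 5: rrr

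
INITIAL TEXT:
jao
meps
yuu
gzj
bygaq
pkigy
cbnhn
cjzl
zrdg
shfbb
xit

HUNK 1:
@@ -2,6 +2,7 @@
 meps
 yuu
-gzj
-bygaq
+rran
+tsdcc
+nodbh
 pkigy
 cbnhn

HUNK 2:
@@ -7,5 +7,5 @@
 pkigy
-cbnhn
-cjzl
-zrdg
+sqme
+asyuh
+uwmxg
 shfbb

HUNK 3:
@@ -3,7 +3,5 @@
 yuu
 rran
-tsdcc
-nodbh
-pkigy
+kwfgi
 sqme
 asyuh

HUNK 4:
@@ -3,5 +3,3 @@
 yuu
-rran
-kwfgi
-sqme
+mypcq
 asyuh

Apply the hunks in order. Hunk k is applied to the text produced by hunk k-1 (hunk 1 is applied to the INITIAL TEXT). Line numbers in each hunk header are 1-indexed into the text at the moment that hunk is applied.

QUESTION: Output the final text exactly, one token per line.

Answer: jao
meps
yuu
mypcq
asyuh
uwmxg
shfbb
xit

Derivation:
Hunk 1: at line 2 remove [gzj,bygaq] add [rran,tsdcc,nodbh] -> 12 lines: jao meps yuu rran tsdcc nodbh pkigy cbnhn cjzl zrdg shfbb xit
Hunk 2: at line 7 remove [cbnhn,cjzl,zrdg] add [sqme,asyuh,uwmxg] -> 12 lines: jao meps yuu rran tsdcc nodbh pkigy sqme asyuh uwmxg shfbb xit
Hunk 3: at line 3 remove [tsdcc,nodbh,pkigy] add [kwfgi] -> 10 lines: jao meps yuu rran kwfgi sqme asyuh uwmxg shfbb xit
Hunk 4: at line 3 remove [rran,kwfgi,sqme] add [mypcq] -> 8 lines: jao meps yuu mypcq asyuh uwmxg shfbb xit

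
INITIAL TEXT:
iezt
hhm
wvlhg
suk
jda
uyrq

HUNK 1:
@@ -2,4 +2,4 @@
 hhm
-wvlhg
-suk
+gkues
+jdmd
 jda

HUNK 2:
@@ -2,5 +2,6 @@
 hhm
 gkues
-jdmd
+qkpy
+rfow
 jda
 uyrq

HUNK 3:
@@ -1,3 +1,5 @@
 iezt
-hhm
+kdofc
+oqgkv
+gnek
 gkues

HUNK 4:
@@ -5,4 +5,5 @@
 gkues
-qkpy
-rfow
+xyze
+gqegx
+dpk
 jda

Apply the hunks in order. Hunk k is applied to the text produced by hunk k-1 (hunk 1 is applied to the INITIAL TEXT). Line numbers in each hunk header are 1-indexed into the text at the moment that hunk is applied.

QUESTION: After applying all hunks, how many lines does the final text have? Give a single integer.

Answer: 10

Derivation:
Hunk 1: at line 2 remove [wvlhg,suk] add [gkues,jdmd] -> 6 lines: iezt hhm gkues jdmd jda uyrq
Hunk 2: at line 2 remove [jdmd] add [qkpy,rfow] -> 7 lines: iezt hhm gkues qkpy rfow jda uyrq
Hunk 3: at line 1 remove [hhm] add [kdofc,oqgkv,gnek] -> 9 lines: iezt kdofc oqgkv gnek gkues qkpy rfow jda uyrq
Hunk 4: at line 5 remove [qkpy,rfow] add [xyze,gqegx,dpk] -> 10 lines: iezt kdofc oqgkv gnek gkues xyze gqegx dpk jda uyrq
Final line count: 10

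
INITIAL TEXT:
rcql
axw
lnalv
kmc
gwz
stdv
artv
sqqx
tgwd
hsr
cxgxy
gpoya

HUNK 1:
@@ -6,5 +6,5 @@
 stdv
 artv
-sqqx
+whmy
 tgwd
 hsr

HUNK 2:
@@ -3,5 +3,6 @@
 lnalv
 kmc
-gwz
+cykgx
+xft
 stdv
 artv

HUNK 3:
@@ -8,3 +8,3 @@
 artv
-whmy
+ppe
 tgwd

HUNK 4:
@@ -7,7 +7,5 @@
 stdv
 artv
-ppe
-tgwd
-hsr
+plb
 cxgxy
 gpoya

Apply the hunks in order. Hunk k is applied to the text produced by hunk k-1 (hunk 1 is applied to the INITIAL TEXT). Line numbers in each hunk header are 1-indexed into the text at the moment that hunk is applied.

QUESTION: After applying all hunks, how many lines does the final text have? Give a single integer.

Answer: 11

Derivation:
Hunk 1: at line 6 remove [sqqx] add [whmy] -> 12 lines: rcql axw lnalv kmc gwz stdv artv whmy tgwd hsr cxgxy gpoya
Hunk 2: at line 3 remove [gwz] add [cykgx,xft] -> 13 lines: rcql axw lnalv kmc cykgx xft stdv artv whmy tgwd hsr cxgxy gpoya
Hunk 3: at line 8 remove [whmy] add [ppe] -> 13 lines: rcql axw lnalv kmc cykgx xft stdv artv ppe tgwd hsr cxgxy gpoya
Hunk 4: at line 7 remove [ppe,tgwd,hsr] add [plb] -> 11 lines: rcql axw lnalv kmc cykgx xft stdv artv plb cxgxy gpoya
Final line count: 11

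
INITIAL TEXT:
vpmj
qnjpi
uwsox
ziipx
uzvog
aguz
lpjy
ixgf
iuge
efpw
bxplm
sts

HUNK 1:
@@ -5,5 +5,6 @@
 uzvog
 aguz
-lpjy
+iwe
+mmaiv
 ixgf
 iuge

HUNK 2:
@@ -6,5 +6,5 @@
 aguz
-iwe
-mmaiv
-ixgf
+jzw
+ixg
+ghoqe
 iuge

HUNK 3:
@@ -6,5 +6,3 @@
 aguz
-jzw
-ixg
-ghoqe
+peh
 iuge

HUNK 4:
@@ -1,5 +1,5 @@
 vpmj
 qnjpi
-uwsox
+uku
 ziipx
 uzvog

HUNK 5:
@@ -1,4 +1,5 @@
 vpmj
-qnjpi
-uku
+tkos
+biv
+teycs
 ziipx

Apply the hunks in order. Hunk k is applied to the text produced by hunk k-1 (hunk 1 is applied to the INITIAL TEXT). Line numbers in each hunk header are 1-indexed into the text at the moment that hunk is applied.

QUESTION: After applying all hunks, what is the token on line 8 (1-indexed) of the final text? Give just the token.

Answer: peh

Derivation:
Hunk 1: at line 5 remove [lpjy] add [iwe,mmaiv] -> 13 lines: vpmj qnjpi uwsox ziipx uzvog aguz iwe mmaiv ixgf iuge efpw bxplm sts
Hunk 2: at line 6 remove [iwe,mmaiv,ixgf] add [jzw,ixg,ghoqe] -> 13 lines: vpmj qnjpi uwsox ziipx uzvog aguz jzw ixg ghoqe iuge efpw bxplm sts
Hunk 3: at line 6 remove [jzw,ixg,ghoqe] add [peh] -> 11 lines: vpmj qnjpi uwsox ziipx uzvog aguz peh iuge efpw bxplm sts
Hunk 4: at line 1 remove [uwsox] add [uku] -> 11 lines: vpmj qnjpi uku ziipx uzvog aguz peh iuge efpw bxplm sts
Hunk 5: at line 1 remove [qnjpi,uku] add [tkos,biv,teycs] -> 12 lines: vpmj tkos biv teycs ziipx uzvog aguz peh iuge efpw bxplm sts
Final line 8: peh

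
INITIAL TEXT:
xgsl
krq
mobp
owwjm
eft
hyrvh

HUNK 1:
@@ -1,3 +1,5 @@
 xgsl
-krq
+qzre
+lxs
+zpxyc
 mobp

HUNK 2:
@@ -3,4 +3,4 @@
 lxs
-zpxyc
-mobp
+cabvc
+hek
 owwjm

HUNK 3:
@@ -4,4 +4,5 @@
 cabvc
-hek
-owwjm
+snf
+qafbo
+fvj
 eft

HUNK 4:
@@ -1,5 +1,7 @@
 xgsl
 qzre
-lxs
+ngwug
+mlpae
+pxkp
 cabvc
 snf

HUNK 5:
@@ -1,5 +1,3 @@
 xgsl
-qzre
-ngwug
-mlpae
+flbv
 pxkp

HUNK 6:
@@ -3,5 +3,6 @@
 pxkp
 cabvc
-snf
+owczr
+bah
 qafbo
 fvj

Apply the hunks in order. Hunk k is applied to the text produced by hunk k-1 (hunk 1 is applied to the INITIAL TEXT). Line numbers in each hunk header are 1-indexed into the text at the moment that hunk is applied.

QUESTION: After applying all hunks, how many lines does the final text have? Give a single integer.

Answer: 10

Derivation:
Hunk 1: at line 1 remove [krq] add [qzre,lxs,zpxyc] -> 8 lines: xgsl qzre lxs zpxyc mobp owwjm eft hyrvh
Hunk 2: at line 3 remove [zpxyc,mobp] add [cabvc,hek] -> 8 lines: xgsl qzre lxs cabvc hek owwjm eft hyrvh
Hunk 3: at line 4 remove [hek,owwjm] add [snf,qafbo,fvj] -> 9 lines: xgsl qzre lxs cabvc snf qafbo fvj eft hyrvh
Hunk 4: at line 1 remove [lxs] add [ngwug,mlpae,pxkp] -> 11 lines: xgsl qzre ngwug mlpae pxkp cabvc snf qafbo fvj eft hyrvh
Hunk 5: at line 1 remove [qzre,ngwug,mlpae] add [flbv] -> 9 lines: xgsl flbv pxkp cabvc snf qafbo fvj eft hyrvh
Hunk 6: at line 3 remove [snf] add [owczr,bah] -> 10 lines: xgsl flbv pxkp cabvc owczr bah qafbo fvj eft hyrvh
Final line count: 10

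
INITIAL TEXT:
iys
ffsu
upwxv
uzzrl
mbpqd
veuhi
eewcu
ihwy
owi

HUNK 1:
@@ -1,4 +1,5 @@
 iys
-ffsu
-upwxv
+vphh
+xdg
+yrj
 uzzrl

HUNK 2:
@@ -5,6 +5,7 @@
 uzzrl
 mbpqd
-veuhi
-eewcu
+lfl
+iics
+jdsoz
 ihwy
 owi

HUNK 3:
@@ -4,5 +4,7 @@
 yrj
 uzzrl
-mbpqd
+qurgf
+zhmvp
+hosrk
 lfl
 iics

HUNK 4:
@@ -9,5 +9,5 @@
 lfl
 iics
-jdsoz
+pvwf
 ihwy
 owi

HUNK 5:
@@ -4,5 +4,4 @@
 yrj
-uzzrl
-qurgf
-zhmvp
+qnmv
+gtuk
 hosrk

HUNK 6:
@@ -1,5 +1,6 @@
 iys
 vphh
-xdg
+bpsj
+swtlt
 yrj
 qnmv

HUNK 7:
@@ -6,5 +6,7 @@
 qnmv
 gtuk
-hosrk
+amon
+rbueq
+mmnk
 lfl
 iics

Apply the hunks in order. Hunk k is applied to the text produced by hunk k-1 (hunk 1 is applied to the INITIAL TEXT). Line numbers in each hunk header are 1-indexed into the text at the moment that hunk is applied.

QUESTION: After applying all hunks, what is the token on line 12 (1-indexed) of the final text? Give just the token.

Answer: iics

Derivation:
Hunk 1: at line 1 remove [ffsu,upwxv] add [vphh,xdg,yrj] -> 10 lines: iys vphh xdg yrj uzzrl mbpqd veuhi eewcu ihwy owi
Hunk 2: at line 5 remove [veuhi,eewcu] add [lfl,iics,jdsoz] -> 11 lines: iys vphh xdg yrj uzzrl mbpqd lfl iics jdsoz ihwy owi
Hunk 3: at line 4 remove [mbpqd] add [qurgf,zhmvp,hosrk] -> 13 lines: iys vphh xdg yrj uzzrl qurgf zhmvp hosrk lfl iics jdsoz ihwy owi
Hunk 4: at line 9 remove [jdsoz] add [pvwf] -> 13 lines: iys vphh xdg yrj uzzrl qurgf zhmvp hosrk lfl iics pvwf ihwy owi
Hunk 5: at line 4 remove [uzzrl,qurgf,zhmvp] add [qnmv,gtuk] -> 12 lines: iys vphh xdg yrj qnmv gtuk hosrk lfl iics pvwf ihwy owi
Hunk 6: at line 1 remove [xdg] add [bpsj,swtlt] -> 13 lines: iys vphh bpsj swtlt yrj qnmv gtuk hosrk lfl iics pvwf ihwy owi
Hunk 7: at line 6 remove [hosrk] add [amon,rbueq,mmnk] -> 15 lines: iys vphh bpsj swtlt yrj qnmv gtuk amon rbueq mmnk lfl iics pvwf ihwy owi
Final line 12: iics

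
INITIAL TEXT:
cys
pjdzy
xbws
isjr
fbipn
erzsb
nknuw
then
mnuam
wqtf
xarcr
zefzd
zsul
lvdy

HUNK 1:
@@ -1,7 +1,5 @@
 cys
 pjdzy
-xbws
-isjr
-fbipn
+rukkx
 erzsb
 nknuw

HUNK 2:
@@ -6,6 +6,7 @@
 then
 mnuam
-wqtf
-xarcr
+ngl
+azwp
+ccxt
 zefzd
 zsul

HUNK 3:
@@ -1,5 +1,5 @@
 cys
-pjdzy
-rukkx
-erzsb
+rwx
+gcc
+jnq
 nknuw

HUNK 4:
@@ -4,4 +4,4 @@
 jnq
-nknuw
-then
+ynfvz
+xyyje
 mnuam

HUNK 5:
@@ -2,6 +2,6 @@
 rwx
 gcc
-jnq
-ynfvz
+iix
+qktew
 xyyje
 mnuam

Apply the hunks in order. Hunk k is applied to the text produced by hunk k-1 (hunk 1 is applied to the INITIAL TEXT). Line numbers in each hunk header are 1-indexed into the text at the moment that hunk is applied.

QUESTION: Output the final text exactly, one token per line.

Answer: cys
rwx
gcc
iix
qktew
xyyje
mnuam
ngl
azwp
ccxt
zefzd
zsul
lvdy

Derivation:
Hunk 1: at line 1 remove [xbws,isjr,fbipn] add [rukkx] -> 12 lines: cys pjdzy rukkx erzsb nknuw then mnuam wqtf xarcr zefzd zsul lvdy
Hunk 2: at line 6 remove [wqtf,xarcr] add [ngl,azwp,ccxt] -> 13 lines: cys pjdzy rukkx erzsb nknuw then mnuam ngl azwp ccxt zefzd zsul lvdy
Hunk 3: at line 1 remove [pjdzy,rukkx,erzsb] add [rwx,gcc,jnq] -> 13 lines: cys rwx gcc jnq nknuw then mnuam ngl azwp ccxt zefzd zsul lvdy
Hunk 4: at line 4 remove [nknuw,then] add [ynfvz,xyyje] -> 13 lines: cys rwx gcc jnq ynfvz xyyje mnuam ngl azwp ccxt zefzd zsul lvdy
Hunk 5: at line 2 remove [jnq,ynfvz] add [iix,qktew] -> 13 lines: cys rwx gcc iix qktew xyyje mnuam ngl azwp ccxt zefzd zsul lvdy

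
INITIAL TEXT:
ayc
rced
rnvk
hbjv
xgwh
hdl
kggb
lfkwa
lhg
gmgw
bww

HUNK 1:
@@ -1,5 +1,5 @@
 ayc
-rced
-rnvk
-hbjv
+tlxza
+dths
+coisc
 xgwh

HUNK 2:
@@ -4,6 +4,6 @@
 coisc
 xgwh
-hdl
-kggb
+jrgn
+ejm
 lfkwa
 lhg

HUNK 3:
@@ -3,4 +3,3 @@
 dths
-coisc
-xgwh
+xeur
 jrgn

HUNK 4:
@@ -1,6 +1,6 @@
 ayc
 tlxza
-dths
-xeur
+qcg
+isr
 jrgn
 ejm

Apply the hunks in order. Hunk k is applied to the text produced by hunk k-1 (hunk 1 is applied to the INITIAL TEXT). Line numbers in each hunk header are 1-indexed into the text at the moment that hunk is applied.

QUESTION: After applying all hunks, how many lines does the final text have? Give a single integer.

Hunk 1: at line 1 remove [rced,rnvk,hbjv] add [tlxza,dths,coisc] -> 11 lines: ayc tlxza dths coisc xgwh hdl kggb lfkwa lhg gmgw bww
Hunk 2: at line 4 remove [hdl,kggb] add [jrgn,ejm] -> 11 lines: ayc tlxza dths coisc xgwh jrgn ejm lfkwa lhg gmgw bww
Hunk 3: at line 3 remove [coisc,xgwh] add [xeur] -> 10 lines: ayc tlxza dths xeur jrgn ejm lfkwa lhg gmgw bww
Hunk 4: at line 1 remove [dths,xeur] add [qcg,isr] -> 10 lines: ayc tlxza qcg isr jrgn ejm lfkwa lhg gmgw bww
Final line count: 10

Answer: 10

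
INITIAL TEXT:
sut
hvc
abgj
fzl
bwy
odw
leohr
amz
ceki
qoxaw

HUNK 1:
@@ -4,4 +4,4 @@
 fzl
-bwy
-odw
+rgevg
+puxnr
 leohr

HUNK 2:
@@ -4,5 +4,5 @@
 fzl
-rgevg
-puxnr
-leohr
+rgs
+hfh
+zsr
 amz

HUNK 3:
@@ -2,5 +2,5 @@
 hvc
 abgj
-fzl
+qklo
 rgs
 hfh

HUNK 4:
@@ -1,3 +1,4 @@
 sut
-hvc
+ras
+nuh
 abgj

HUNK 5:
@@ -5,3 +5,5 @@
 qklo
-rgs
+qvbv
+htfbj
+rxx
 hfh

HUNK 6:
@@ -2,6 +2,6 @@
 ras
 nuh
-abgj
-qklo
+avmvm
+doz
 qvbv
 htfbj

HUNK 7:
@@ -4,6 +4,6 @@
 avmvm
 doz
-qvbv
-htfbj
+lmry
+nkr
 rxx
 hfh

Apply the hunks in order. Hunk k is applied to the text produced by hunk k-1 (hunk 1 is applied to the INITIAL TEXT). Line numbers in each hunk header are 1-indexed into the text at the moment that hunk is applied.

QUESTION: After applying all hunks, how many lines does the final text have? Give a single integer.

Answer: 13

Derivation:
Hunk 1: at line 4 remove [bwy,odw] add [rgevg,puxnr] -> 10 lines: sut hvc abgj fzl rgevg puxnr leohr amz ceki qoxaw
Hunk 2: at line 4 remove [rgevg,puxnr,leohr] add [rgs,hfh,zsr] -> 10 lines: sut hvc abgj fzl rgs hfh zsr amz ceki qoxaw
Hunk 3: at line 2 remove [fzl] add [qklo] -> 10 lines: sut hvc abgj qklo rgs hfh zsr amz ceki qoxaw
Hunk 4: at line 1 remove [hvc] add [ras,nuh] -> 11 lines: sut ras nuh abgj qklo rgs hfh zsr amz ceki qoxaw
Hunk 5: at line 5 remove [rgs] add [qvbv,htfbj,rxx] -> 13 lines: sut ras nuh abgj qklo qvbv htfbj rxx hfh zsr amz ceki qoxaw
Hunk 6: at line 2 remove [abgj,qklo] add [avmvm,doz] -> 13 lines: sut ras nuh avmvm doz qvbv htfbj rxx hfh zsr amz ceki qoxaw
Hunk 7: at line 4 remove [qvbv,htfbj] add [lmry,nkr] -> 13 lines: sut ras nuh avmvm doz lmry nkr rxx hfh zsr amz ceki qoxaw
Final line count: 13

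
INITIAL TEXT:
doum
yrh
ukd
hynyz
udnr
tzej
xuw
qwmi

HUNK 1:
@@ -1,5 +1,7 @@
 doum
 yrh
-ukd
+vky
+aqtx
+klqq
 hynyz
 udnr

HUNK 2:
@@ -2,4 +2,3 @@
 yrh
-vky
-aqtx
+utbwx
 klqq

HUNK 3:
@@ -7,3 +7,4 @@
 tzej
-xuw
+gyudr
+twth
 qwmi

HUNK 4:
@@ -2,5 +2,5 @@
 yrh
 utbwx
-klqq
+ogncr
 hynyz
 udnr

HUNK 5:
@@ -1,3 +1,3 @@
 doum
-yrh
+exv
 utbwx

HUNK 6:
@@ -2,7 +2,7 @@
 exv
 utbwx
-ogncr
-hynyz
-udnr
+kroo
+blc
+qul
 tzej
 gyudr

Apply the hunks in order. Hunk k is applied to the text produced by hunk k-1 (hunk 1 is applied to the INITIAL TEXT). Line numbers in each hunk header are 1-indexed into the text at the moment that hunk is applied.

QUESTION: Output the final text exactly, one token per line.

Answer: doum
exv
utbwx
kroo
blc
qul
tzej
gyudr
twth
qwmi

Derivation:
Hunk 1: at line 1 remove [ukd] add [vky,aqtx,klqq] -> 10 lines: doum yrh vky aqtx klqq hynyz udnr tzej xuw qwmi
Hunk 2: at line 2 remove [vky,aqtx] add [utbwx] -> 9 lines: doum yrh utbwx klqq hynyz udnr tzej xuw qwmi
Hunk 3: at line 7 remove [xuw] add [gyudr,twth] -> 10 lines: doum yrh utbwx klqq hynyz udnr tzej gyudr twth qwmi
Hunk 4: at line 2 remove [klqq] add [ogncr] -> 10 lines: doum yrh utbwx ogncr hynyz udnr tzej gyudr twth qwmi
Hunk 5: at line 1 remove [yrh] add [exv] -> 10 lines: doum exv utbwx ogncr hynyz udnr tzej gyudr twth qwmi
Hunk 6: at line 2 remove [ogncr,hynyz,udnr] add [kroo,blc,qul] -> 10 lines: doum exv utbwx kroo blc qul tzej gyudr twth qwmi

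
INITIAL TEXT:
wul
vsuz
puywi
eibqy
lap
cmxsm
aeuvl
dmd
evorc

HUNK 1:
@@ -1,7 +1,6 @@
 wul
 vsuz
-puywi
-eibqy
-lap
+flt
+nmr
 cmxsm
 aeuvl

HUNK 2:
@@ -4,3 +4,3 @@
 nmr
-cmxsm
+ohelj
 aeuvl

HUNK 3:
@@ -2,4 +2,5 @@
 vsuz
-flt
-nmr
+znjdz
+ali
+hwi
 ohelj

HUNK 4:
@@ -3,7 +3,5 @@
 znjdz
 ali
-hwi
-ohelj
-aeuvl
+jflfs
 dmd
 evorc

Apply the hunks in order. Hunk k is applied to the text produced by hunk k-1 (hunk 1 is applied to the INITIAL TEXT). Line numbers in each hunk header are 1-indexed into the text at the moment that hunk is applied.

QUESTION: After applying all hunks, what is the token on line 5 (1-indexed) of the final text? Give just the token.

Answer: jflfs

Derivation:
Hunk 1: at line 1 remove [puywi,eibqy,lap] add [flt,nmr] -> 8 lines: wul vsuz flt nmr cmxsm aeuvl dmd evorc
Hunk 2: at line 4 remove [cmxsm] add [ohelj] -> 8 lines: wul vsuz flt nmr ohelj aeuvl dmd evorc
Hunk 3: at line 2 remove [flt,nmr] add [znjdz,ali,hwi] -> 9 lines: wul vsuz znjdz ali hwi ohelj aeuvl dmd evorc
Hunk 4: at line 3 remove [hwi,ohelj,aeuvl] add [jflfs] -> 7 lines: wul vsuz znjdz ali jflfs dmd evorc
Final line 5: jflfs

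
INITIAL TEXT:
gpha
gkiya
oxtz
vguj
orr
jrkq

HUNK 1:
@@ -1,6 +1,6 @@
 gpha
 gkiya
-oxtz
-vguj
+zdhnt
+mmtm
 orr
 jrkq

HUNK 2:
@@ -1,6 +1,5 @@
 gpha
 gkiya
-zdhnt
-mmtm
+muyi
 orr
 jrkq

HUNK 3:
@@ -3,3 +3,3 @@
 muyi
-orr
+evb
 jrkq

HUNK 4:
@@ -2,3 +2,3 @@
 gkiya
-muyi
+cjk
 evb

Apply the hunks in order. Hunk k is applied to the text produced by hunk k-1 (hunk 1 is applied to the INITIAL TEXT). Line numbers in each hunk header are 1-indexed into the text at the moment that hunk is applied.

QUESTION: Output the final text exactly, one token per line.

Answer: gpha
gkiya
cjk
evb
jrkq

Derivation:
Hunk 1: at line 1 remove [oxtz,vguj] add [zdhnt,mmtm] -> 6 lines: gpha gkiya zdhnt mmtm orr jrkq
Hunk 2: at line 1 remove [zdhnt,mmtm] add [muyi] -> 5 lines: gpha gkiya muyi orr jrkq
Hunk 3: at line 3 remove [orr] add [evb] -> 5 lines: gpha gkiya muyi evb jrkq
Hunk 4: at line 2 remove [muyi] add [cjk] -> 5 lines: gpha gkiya cjk evb jrkq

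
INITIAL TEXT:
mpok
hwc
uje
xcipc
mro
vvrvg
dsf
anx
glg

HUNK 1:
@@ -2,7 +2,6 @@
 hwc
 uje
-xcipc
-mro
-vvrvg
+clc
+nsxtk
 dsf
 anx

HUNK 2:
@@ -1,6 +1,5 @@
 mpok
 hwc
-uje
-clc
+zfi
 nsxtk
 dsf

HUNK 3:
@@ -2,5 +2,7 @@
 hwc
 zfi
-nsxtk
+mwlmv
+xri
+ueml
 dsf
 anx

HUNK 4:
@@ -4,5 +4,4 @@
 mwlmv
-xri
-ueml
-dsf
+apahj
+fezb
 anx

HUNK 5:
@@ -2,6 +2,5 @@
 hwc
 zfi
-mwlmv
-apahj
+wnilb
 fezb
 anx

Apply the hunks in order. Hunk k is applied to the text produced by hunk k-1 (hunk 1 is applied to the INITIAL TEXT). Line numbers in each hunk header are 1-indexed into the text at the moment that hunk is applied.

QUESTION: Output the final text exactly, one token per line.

Answer: mpok
hwc
zfi
wnilb
fezb
anx
glg

Derivation:
Hunk 1: at line 2 remove [xcipc,mro,vvrvg] add [clc,nsxtk] -> 8 lines: mpok hwc uje clc nsxtk dsf anx glg
Hunk 2: at line 1 remove [uje,clc] add [zfi] -> 7 lines: mpok hwc zfi nsxtk dsf anx glg
Hunk 3: at line 2 remove [nsxtk] add [mwlmv,xri,ueml] -> 9 lines: mpok hwc zfi mwlmv xri ueml dsf anx glg
Hunk 4: at line 4 remove [xri,ueml,dsf] add [apahj,fezb] -> 8 lines: mpok hwc zfi mwlmv apahj fezb anx glg
Hunk 5: at line 2 remove [mwlmv,apahj] add [wnilb] -> 7 lines: mpok hwc zfi wnilb fezb anx glg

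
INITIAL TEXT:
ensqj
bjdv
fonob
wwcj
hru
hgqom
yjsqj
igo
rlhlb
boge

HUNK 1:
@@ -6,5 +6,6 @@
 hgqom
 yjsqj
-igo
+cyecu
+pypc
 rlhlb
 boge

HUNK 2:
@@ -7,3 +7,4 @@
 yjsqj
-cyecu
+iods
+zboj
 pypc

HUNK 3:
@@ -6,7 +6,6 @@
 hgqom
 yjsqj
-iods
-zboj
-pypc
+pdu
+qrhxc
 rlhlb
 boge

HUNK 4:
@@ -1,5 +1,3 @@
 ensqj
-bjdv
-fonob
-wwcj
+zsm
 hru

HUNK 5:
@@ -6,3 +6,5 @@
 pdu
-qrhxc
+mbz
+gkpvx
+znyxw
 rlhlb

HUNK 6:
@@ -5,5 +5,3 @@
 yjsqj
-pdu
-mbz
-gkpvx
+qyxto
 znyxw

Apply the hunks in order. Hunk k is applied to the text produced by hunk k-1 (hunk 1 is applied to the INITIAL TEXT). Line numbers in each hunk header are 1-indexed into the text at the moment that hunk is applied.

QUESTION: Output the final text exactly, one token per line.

Hunk 1: at line 6 remove [igo] add [cyecu,pypc] -> 11 lines: ensqj bjdv fonob wwcj hru hgqom yjsqj cyecu pypc rlhlb boge
Hunk 2: at line 7 remove [cyecu] add [iods,zboj] -> 12 lines: ensqj bjdv fonob wwcj hru hgqom yjsqj iods zboj pypc rlhlb boge
Hunk 3: at line 6 remove [iods,zboj,pypc] add [pdu,qrhxc] -> 11 lines: ensqj bjdv fonob wwcj hru hgqom yjsqj pdu qrhxc rlhlb boge
Hunk 4: at line 1 remove [bjdv,fonob,wwcj] add [zsm] -> 9 lines: ensqj zsm hru hgqom yjsqj pdu qrhxc rlhlb boge
Hunk 5: at line 6 remove [qrhxc] add [mbz,gkpvx,znyxw] -> 11 lines: ensqj zsm hru hgqom yjsqj pdu mbz gkpvx znyxw rlhlb boge
Hunk 6: at line 5 remove [pdu,mbz,gkpvx] add [qyxto] -> 9 lines: ensqj zsm hru hgqom yjsqj qyxto znyxw rlhlb boge

Answer: ensqj
zsm
hru
hgqom
yjsqj
qyxto
znyxw
rlhlb
boge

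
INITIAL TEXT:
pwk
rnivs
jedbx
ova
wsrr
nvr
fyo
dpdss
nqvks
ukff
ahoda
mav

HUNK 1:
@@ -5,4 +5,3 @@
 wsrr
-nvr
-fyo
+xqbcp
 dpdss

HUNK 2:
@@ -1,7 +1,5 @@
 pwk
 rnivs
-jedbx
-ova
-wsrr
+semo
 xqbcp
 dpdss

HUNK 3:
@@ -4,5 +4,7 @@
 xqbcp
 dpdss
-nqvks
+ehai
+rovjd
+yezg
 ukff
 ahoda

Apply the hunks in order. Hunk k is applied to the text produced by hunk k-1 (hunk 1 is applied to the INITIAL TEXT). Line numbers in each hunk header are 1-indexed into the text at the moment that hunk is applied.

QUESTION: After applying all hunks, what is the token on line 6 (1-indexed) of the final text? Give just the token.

Hunk 1: at line 5 remove [nvr,fyo] add [xqbcp] -> 11 lines: pwk rnivs jedbx ova wsrr xqbcp dpdss nqvks ukff ahoda mav
Hunk 2: at line 1 remove [jedbx,ova,wsrr] add [semo] -> 9 lines: pwk rnivs semo xqbcp dpdss nqvks ukff ahoda mav
Hunk 3: at line 4 remove [nqvks] add [ehai,rovjd,yezg] -> 11 lines: pwk rnivs semo xqbcp dpdss ehai rovjd yezg ukff ahoda mav
Final line 6: ehai

Answer: ehai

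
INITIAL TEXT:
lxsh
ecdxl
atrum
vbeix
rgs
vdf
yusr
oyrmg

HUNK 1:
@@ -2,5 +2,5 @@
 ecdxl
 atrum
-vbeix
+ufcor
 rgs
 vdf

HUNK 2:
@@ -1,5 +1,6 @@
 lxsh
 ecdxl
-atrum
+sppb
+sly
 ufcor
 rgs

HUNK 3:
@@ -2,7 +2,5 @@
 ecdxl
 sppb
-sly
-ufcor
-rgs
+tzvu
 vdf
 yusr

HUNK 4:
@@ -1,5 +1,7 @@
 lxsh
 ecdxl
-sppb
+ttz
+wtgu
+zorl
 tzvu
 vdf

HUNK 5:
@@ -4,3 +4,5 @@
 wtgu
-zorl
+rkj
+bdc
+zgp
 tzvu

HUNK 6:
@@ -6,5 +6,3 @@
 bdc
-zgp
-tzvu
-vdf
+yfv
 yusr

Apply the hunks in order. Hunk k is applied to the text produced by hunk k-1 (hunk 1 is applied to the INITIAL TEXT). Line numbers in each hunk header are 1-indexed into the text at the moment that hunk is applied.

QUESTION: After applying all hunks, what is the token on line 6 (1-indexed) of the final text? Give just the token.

Hunk 1: at line 2 remove [vbeix] add [ufcor] -> 8 lines: lxsh ecdxl atrum ufcor rgs vdf yusr oyrmg
Hunk 2: at line 1 remove [atrum] add [sppb,sly] -> 9 lines: lxsh ecdxl sppb sly ufcor rgs vdf yusr oyrmg
Hunk 3: at line 2 remove [sly,ufcor,rgs] add [tzvu] -> 7 lines: lxsh ecdxl sppb tzvu vdf yusr oyrmg
Hunk 4: at line 1 remove [sppb] add [ttz,wtgu,zorl] -> 9 lines: lxsh ecdxl ttz wtgu zorl tzvu vdf yusr oyrmg
Hunk 5: at line 4 remove [zorl] add [rkj,bdc,zgp] -> 11 lines: lxsh ecdxl ttz wtgu rkj bdc zgp tzvu vdf yusr oyrmg
Hunk 6: at line 6 remove [zgp,tzvu,vdf] add [yfv] -> 9 lines: lxsh ecdxl ttz wtgu rkj bdc yfv yusr oyrmg
Final line 6: bdc

Answer: bdc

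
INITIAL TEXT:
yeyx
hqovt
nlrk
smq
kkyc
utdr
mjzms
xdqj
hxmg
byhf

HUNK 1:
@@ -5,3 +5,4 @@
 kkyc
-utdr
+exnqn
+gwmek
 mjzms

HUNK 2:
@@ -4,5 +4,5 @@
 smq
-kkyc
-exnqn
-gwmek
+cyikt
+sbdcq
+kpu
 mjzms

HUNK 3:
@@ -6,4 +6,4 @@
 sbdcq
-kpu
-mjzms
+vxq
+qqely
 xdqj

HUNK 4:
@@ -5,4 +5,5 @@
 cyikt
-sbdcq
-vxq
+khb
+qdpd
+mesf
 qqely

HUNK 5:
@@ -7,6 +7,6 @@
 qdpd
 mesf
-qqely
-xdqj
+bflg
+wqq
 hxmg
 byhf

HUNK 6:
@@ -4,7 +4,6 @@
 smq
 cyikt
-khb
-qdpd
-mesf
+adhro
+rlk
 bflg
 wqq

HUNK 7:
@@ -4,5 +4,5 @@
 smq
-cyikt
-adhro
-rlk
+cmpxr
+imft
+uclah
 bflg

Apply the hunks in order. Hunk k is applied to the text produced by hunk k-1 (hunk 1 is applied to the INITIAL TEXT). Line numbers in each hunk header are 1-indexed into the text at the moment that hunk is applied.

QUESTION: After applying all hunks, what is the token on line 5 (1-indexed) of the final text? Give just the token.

Answer: cmpxr

Derivation:
Hunk 1: at line 5 remove [utdr] add [exnqn,gwmek] -> 11 lines: yeyx hqovt nlrk smq kkyc exnqn gwmek mjzms xdqj hxmg byhf
Hunk 2: at line 4 remove [kkyc,exnqn,gwmek] add [cyikt,sbdcq,kpu] -> 11 lines: yeyx hqovt nlrk smq cyikt sbdcq kpu mjzms xdqj hxmg byhf
Hunk 3: at line 6 remove [kpu,mjzms] add [vxq,qqely] -> 11 lines: yeyx hqovt nlrk smq cyikt sbdcq vxq qqely xdqj hxmg byhf
Hunk 4: at line 5 remove [sbdcq,vxq] add [khb,qdpd,mesf] -> 12 lines: yeyx hqovt nlrk smq cyikt khb qdpd mesf qqely xdqj hxmg byhf
Hunk 5: at line 7 remove [qqely,xdqj] add [bflg,wqq] -> 12 lines: yeyx hqovt nlrk smq cyikt khb qdpd mesf bflg wqq hxmg byhf
Hunk 6: at line 4 remove [khb,qdpd,mesf] add [adhro,rlk] -> 11 lines: yeyx hqovt nlrk smq cyikt adhro rlk bflg wqq hxmg byhf
Hunk 7: at line 4 remove [cyikt,adhro,rlk] add [cmpxr,imft,uclah] -> 11 lines: yeyx hqovt nlrk smq cmpxr imft uclah bflg wqq hxmg byhf
Final line 5: cmpxr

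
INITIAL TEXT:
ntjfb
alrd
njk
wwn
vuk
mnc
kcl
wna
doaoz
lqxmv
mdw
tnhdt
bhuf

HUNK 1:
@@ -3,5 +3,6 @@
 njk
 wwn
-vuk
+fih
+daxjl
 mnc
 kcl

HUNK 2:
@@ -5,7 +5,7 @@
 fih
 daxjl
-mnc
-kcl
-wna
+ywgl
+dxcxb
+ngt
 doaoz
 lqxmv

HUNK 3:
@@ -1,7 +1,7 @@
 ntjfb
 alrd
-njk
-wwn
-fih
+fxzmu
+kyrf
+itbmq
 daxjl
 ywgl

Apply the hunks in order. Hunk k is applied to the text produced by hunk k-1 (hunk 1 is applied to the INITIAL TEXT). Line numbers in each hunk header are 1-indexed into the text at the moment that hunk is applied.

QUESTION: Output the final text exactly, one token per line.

Answer: ntjfb
alrd
fxzmu
kyrf
itbmq
daxjl
ywgl
dxcxb
ngt
doaoz
lqxmv
mdw
tnhdt
bhuf

Derivation:
Hunk 1: at line 3 remove [vuk] add [fih,daxjl] -> 14 lines: ntjfb alrd njk wwn fih daxjl mnc kcl wna doaoz lqxmv mdw tnhdt bhuf
Hunk 2: at line 5 remove [mnc,kcl,wna] add [ywgl,dxcxb,ngt] -> 14 lines: ntjfb alrd njk wwn fih daxjl ywgl dxcxb ngt doaoz lqxmv mdw tnhdt bhuf
Hunk 3: at line 1 remove [njk,wwn,fih] add [fxzmu,kyrf,itbmq] -> 14 lines: ntjfb alrd fxzmu kyrf itbmq daxjl ywgl dxcxb ngt doaoz lqxmv mdw tnhdt bhuf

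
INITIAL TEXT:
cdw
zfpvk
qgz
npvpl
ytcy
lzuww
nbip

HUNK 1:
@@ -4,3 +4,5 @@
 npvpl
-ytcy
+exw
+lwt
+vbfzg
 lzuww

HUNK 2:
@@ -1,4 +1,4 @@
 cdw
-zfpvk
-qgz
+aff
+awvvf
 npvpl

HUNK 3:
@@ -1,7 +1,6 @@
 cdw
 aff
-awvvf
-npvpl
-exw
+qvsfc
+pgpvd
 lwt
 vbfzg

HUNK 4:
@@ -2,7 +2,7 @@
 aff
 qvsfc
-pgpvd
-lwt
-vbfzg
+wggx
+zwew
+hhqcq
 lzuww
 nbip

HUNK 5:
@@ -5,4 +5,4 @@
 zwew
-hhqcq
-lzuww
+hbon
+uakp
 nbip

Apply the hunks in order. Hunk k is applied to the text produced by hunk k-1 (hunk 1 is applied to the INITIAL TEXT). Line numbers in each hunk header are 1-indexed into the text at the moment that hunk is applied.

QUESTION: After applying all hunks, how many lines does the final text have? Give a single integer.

Answer: 8

Derivation:
Hunk 1: at line 4 remove [ytcy] add [exw,lwt,vbfzg] -> 9 lines: cdw zfpvk qgz npvpl exw lwt vbfzg lzuww nbip
Hunk 2: at line 1 remove [zfpvk,qgz] add [aff,awvvf] -> 9 lines: cdw aff awvvf npvpl exw lwt vbfzg lzuww nbip
Hunk 3: at line 1 remove [awvvf,npvpl,exw] add [qvsfc,pgpvd] -> 8 lines: cdw aff qvsfc pgpvd lwt vbfzg lzuww nbip
Hunk 4: at line 2 remove [pgpvd,lwt,vbfzg] add [wggx,zwew,hhqcq] -> 8 lines: cdw aff qvsfc wggx zwew hhqcq lzuww nbip
Hunk 5: at line 5 remove [hhqcq,lzuww] add [hbon,uakp] -> 8 lines: cdw aff qvsfc wggx zwew hbon uakp nbip
Final line count: 8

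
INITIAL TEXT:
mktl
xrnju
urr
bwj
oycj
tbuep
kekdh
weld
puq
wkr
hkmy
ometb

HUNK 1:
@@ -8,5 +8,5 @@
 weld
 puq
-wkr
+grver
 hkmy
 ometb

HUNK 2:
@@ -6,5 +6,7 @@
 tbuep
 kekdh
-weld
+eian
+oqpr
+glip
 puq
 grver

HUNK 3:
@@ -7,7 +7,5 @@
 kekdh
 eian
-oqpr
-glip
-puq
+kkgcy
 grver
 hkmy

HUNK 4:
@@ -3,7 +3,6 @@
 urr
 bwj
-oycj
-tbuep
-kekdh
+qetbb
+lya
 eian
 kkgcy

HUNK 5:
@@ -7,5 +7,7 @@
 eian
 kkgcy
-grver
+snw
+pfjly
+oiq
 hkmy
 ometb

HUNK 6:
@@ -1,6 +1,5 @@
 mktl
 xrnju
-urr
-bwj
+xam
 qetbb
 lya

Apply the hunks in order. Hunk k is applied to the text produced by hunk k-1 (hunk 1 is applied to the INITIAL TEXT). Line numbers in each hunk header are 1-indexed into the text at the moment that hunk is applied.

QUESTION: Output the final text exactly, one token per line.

Answer: mktl
xrnju
xam
qetbb
lya
eian
kkgcy
snw
pfjly
oiq
hkmy
ometb

Derivation:
Hunk 1: at line 8 remove [wkr] add [grver] -> 12 lines: mktl xrnju urr bwj oycj tbuep kekdh weld puq grver hkmy ometb
Hunk 2: at line 6 remove [weld] add [eian,oqpr,glip] -> 14 lines: mktl xrnju urr bwj oycj tbuep kekdh eian oqpr glip puq grver hkmy ometb
Hunk 3: at line 7 remove [oqpr,glip,puq] add [kkgcy] -> 12 lines: mktl xrnju urr bwj oycj tbuep kekdh eian kkgcy grver hkmy ometb
Hunk 4: at line 3 remove [oycj,tbuep,kekdh] add [qetbb,lya] -> 11 lines: mktl xrnju urr bwj qetbb lya eian kkgcy grver hkmy ometb
Hunk 5: at line 7 remove [grver] add [snw,pfjly,oiq] -> 13 lines: mktl xrnju urr bwj qetbb lya eian kkgcy snw pfjly oiq hkmy ometb
Hunk 6: at line 1 remove [urr,bwj] add [xam] -> 12 lines: mktl xrnju xam qetbb lya eian kkgcy snw pfjly oiq hkmy ometb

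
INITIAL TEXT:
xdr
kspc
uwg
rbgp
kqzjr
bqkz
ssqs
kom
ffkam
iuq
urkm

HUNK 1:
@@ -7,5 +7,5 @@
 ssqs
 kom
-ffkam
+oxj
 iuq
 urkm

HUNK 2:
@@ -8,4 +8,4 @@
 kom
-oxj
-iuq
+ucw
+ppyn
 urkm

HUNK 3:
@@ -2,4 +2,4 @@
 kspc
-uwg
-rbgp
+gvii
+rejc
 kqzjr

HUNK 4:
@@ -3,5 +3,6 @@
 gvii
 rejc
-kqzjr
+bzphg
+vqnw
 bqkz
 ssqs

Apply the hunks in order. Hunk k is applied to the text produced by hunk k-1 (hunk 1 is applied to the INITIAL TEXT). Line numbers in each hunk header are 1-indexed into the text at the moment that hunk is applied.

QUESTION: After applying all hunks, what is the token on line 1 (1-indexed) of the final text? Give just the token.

Answer: xdr

Derivation:
Hunk 1: at line 7 remove [ffkam] add [oxj] -> 11 lines: xdr kspc uwg rbgp kqzjr bqkz ssqs kom oxj iuq urkm
Hunk 2: at line 8 remove [oxj,iuq] add [ucw,ppyn] -> 11 lines: xdr kspc uwg rbgp kqzjr bqkz ssqs kom ucw ppyn urkm
Hunk 3: at line 2 remove [uwg,rbgp] add [gvii,rejc] -> 11 lines: xdr kspc gvii rejc kqzjr bqkz ssqs kom ucw ppyn urkm
Hunk 4: at line 3 remove [kqzjr] add [bzphg,vqnw] -> 12 lines: xdr kspc gvii rejc bzphg vqnw bqkz ssqs kom ucw ppyn urkm
Final line 1: xdr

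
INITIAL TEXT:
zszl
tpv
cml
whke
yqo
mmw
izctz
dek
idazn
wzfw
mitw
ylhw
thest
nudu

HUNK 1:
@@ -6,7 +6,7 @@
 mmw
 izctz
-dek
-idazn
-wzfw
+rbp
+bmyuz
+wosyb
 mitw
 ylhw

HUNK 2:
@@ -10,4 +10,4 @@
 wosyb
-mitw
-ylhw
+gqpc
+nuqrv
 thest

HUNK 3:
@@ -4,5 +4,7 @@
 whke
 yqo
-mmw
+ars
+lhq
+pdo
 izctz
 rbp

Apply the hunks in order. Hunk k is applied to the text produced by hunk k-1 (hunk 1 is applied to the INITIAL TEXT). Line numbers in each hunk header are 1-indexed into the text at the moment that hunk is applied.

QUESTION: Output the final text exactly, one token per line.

Answer: zszl
tpv
cml
whke
yqo
ars
lhq
pdo
izctz
rbp
bmyuz
wosyb
gqpc
nuqrv
thest
nudu

Derivation:
Hunk 1: at line 6 remove [dek,idazn,wzfw] add [rbp,bmyuz,wosyb] -> 14 lines: zszl tpv cml whke yqo mmw izctz rbp bmyuz wosyb mitw ylhw thest nudu
Hunk 2: at line 10 remove [mitw,ylhw] add [gqpc,nuqrv] -> 14 lines: zszl tpv cml whke yqo mmw izctz rbp bmyuz wosyb gqpc nuqrv thest nudu
Hunk 3: at line 4 remove [mmw] add [ars,lhq,pdo] -> 16 lines: zszl tpv cml whke yqo ars lhq pdo izctz rbp bmyuz wosyb gqpc nuqrv thest nudu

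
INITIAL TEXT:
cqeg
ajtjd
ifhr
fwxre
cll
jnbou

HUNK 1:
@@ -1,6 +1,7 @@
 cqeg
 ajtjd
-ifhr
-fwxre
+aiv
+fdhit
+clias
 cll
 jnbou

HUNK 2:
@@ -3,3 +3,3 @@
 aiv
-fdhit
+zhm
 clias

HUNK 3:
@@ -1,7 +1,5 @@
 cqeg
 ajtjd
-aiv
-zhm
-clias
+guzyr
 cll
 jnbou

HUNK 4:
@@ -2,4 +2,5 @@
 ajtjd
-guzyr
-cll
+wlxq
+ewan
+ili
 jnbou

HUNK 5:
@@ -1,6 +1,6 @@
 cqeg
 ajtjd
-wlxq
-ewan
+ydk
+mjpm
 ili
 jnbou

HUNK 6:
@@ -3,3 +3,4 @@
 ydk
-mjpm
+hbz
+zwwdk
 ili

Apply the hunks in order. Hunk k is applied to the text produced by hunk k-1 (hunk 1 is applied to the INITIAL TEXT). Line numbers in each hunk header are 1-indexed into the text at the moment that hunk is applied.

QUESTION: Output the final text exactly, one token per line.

Hunk 1: at line 1 remove [ifhr,fwxre] add [aiv,fdhit,clias] -> 7 lines: cqeg ajtjd aiv fdhit clias cll jnbou
Hunk 2: at line 3 remove [fdhit] add [zhm] -> 7 lines: cqeg ajtjd aiv zhm clias cll jnbou
Hunk 3: at line 1 remove [aiv,zhm,clias] add [guzyr] -> 5 lines: cqeg ajtjd guzyr cll jnbou
Hunk 4: at line 2 remove [guzyr,cll] add [wlxq,ewan,ili] -> 6 lines: cqeg ajtjd wlxq ewan ili jnbou
Hunk 5: at line 1 remove [wlxq,ewan] add [ydk,mjpm] -> 6 lines: cqeg ajtjd ydk mjpm ili jnbou
Hunk 6: at line 3 remove [mjpm] add [hbz,zwwdk] -> 7 lines: cqeg ajtjd ydk hbz zwwdk ili jnbou

Answer: cqeg
ajtjd
ydk
hbz
zwwdk
ili
jnbou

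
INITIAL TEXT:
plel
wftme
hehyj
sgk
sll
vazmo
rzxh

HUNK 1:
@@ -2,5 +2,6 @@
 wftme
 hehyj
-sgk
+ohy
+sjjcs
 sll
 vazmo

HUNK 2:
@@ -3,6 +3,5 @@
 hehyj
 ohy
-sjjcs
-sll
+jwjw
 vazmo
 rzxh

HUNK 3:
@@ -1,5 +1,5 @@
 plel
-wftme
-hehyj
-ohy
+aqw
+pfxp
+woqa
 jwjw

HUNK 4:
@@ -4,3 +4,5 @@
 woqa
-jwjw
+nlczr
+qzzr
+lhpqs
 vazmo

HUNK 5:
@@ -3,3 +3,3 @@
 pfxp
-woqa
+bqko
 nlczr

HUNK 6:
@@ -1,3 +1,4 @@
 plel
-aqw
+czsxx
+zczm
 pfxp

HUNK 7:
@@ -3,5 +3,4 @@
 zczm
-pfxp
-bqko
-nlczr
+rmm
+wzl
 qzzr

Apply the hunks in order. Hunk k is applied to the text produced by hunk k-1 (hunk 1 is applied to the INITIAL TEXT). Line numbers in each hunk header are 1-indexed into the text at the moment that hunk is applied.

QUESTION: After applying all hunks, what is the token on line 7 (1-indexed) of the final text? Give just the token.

Hunk 1: at line 2 remove [sgk] add [ohy,sjjcs] -> 8 lines: plel wftme hehyj ohy sjjcs sll vazmo rzxh
Hunk 2: at line 3 remove [sjjcs,sll] add [jwjw] -> 7 lines: plel wftme hehyj ohy jwjw vazmo rzxh
Hunk 3: at line 1 remove [wftme,hehyj,ohy] add [aqw,pfxp,woqa] -> 7 lines: plel aqw pfxp woqa jwjw vazmo rzxh
Hunk 4: at line 4 remove [jwjw] add [nlczr,qzzr,lhpqs] -> 9 lines: plel aqw pfxp woqa nlczr qzzr lhpqs vazmo rzxh
Hunk 5: at line 3 remove [woqa] add [bqko] -> 9 lines: plel aqw pfxp bqko nlczr qzzr lhpqs vazmo rzxh
Hunk 6: at line 1 remove [aqw] add [czsxx,zczm] -> 10 lines: plel czsxx zczm pfxp bqko nlczr qzzr lhpqs vazmo rzxh
Hunk 7: at line 3 remove [pfxp,bqko,nlczr] add [rmm,wzl] -> 9 lines: plel czsxx zczm rmm wzl qzzr lhpqs vazmo rzxh
Final line 7: lhpqs

Answer: lhpqs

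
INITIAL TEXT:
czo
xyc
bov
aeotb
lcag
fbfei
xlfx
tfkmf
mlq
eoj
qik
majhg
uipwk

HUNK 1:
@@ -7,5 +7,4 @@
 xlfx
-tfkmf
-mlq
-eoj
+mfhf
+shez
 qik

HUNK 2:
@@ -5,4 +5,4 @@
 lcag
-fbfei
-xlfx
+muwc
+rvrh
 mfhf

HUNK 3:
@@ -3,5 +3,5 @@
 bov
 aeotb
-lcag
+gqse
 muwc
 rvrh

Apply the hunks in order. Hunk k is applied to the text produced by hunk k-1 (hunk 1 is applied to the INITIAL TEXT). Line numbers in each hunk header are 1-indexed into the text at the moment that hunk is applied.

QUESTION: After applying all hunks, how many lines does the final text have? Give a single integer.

Hunk 1: at line 7 remove [tfkmf,mlq,eoj] add [mfhf,shez] -> 12 lines: czo xyc bov aeotb lcag fbfei xlfx mfhf shez qik majhg uipwk
Hunk 2: at line 5 remove [fbfei,xlfx] add [muwc,rvrh] -> 12 lines: czo xyc bov aeotb lcag muwc rvrh mfhf shez qik majhg uipwk
Hunk 3: at line 3 remove [lcag] add [gqse] -> 12 lines: czo xyc bov aeotb gqse muwc rvrh mfhf shez qik majhg uipwk
Final line count: 12

Answer: 12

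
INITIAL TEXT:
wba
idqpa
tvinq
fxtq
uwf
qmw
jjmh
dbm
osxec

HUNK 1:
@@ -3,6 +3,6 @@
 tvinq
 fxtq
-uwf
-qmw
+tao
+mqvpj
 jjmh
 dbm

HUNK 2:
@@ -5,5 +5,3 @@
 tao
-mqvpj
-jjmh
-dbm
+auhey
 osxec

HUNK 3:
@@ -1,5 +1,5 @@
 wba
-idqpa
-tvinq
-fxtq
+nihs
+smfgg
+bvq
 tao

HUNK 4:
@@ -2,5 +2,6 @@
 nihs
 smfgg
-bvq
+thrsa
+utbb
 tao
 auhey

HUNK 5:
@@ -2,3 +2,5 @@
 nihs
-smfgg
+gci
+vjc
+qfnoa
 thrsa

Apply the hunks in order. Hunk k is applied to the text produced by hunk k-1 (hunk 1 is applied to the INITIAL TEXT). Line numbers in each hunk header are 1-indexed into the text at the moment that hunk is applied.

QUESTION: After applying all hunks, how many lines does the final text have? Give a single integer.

Answer: 10

Derivation:
Hunk 1: at line 3 remove [uwf,qmw] add [tao,mqvpj] -> 9 lines: wba idqpa tvinq fxtq tao mqvpj jjmh dbm osxec
Hunk 2: at line 5 remove [mqvpj,jjmh,dbm] add [auhey] -> 7 lines: wba idqpa tvinq fxtq tao auhey osxec
Hunk 3: at line 1 remove [idqpa,tvinq,fxtq] add [nihs,smfgg,bvq] -> 7 lines: wba nihs smfgg bvq tao auhey osxec
Hunk 4: at line 2 remove [bvq] add [thrsa,utbb] -> 8 lines: wba nihs smfgg thrsa utbb tao auhey osxec
Hunk 5: at line 2 remove [smfgg] add [gci,vjc,qfnoa] -> 10 lines: wba nihs gci vjc qfnoa thrsa utbb tao auhey osxec
Final line count: 10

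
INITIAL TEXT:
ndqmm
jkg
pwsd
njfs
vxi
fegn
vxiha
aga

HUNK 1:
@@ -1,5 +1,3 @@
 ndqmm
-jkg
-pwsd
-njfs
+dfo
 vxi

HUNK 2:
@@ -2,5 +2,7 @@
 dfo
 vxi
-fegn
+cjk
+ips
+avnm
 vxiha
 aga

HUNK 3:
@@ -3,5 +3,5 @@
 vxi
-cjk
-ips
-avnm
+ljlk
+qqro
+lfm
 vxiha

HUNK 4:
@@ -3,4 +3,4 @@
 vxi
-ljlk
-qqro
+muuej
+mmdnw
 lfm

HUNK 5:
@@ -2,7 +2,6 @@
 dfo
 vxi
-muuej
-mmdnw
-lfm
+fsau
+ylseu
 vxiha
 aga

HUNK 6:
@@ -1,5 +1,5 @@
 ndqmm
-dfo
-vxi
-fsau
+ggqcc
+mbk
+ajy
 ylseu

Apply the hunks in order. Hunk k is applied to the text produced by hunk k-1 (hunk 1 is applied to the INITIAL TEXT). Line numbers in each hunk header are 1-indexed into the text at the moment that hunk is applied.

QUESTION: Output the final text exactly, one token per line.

Hunk 1: at line 1 remove [jkg,pwsd,njfs] add [dfo] -> 6 lines: ndqmm dfo vxi fegn vxiha aga
Hunk 2: at line 2 remove [fegn] add [cjk,ips,avnm] -> 8 lines: ndqmm dfo vxi cjk ips avnm vxiha aga
Hunk 3: at line 3 remove [cjk,ips,avnm] add [ljlk,qqro,lfm] -> 8 lines: ndqmm dfo vxi ljlk qqro lfm vxiha aga
Hunk 4: at line 3 remove [ljlk,qqro] add [muuej,mmdnw] -> 8 lines: ndqmm dfo vxi muuej mmdnw lfm vxiha aga
Hunk 5: at line 2 remove [muuej,mmdnw,lfm] add [fsau,ylseu] -> 7 lines: ndqmm dfo vxi fsau ylseu vxiha aga
Hunk 6: at line 1 remove [dfo,vxi,fsau] add [ggqcc,mbk,ajy] -> 7 lines: ndqmm ggqcc mbk ajy ylseu vxiha aga

Answer: ndqmm
ggqcc
mbk
ajy
ylseu
vxiha
aga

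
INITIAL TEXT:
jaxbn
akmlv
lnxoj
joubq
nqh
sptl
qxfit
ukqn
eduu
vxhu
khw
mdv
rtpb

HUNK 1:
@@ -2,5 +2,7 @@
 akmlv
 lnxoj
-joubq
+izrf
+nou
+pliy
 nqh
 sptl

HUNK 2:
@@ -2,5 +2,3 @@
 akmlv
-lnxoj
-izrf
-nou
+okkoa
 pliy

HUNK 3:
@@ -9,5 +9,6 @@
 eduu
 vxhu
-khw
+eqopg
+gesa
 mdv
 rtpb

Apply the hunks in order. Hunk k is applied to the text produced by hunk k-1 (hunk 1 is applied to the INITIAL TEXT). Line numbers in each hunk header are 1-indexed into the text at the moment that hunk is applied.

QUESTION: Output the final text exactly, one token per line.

Hunk 1: at line 2 remove [joubq] add [izrf,nou,pliy] -> 15 lines: jaxbn akmlv lnxoj izrf nou pliy nqh sptl qxfit ukqn eduu vxhu khw mdv rtpb
Hunk 2: at line 2 remove [lnxoj,izrf,nou] add [okkoa] -> 13 lines: jaxbn akmlv okkoa pliy nqh sptl qxfit ukqn eduu vxhu khw mdv rtpb
Hunk 3: at line 9 remove [khw] add [eqopg,gesa] -> 14 lines: jaxbn akmlv okkoa pliy nqh sptl qxfit ukqn eduu vxhu eqopg gesa mdv rtpb

Answer: jaxbn
akmlv
okkoa
pliy
nqh
sptl
qxfit
ukqn
eduu
vxhu
eqopg
gesa
mdv
rtpb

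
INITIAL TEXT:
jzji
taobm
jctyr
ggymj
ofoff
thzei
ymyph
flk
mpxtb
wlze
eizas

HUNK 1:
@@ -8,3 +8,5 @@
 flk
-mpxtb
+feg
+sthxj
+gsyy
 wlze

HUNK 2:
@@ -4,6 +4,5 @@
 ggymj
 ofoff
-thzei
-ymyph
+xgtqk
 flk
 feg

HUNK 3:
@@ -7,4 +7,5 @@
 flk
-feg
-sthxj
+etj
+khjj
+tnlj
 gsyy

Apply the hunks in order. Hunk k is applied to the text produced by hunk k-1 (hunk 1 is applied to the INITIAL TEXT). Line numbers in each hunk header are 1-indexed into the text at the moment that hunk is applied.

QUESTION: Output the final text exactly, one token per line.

Hunk 1: at line 8 remove [mpxtb] add [feg,sthxj,gsyy] -> 13 lines: jzji taobm jctyr ggymj ofoff thzei ymyph flk feg sthxj gsyy wlze eizas
Hunk 2: at line 4 remove [thzei,ymyph] add [xgtqk] -> 12 lines: jzji taobm jctyr ggymj ofoff xgtqk flk feg sthxj gsyy wlze eizas
Hunk 3: at line 7 remove [feg,sthxj] add [etj,khjj,tnlj] -> 13 lines: jzji taobm jctyr ggymj ofoff xgtqk flk etj khjj tnlj gsyy wlze eizas

Answer: jzji
taobm
jctyr
ggymj
ofoff
xgtqk
flk
etj
khjj
tnlj
gsyy
wlze
eizas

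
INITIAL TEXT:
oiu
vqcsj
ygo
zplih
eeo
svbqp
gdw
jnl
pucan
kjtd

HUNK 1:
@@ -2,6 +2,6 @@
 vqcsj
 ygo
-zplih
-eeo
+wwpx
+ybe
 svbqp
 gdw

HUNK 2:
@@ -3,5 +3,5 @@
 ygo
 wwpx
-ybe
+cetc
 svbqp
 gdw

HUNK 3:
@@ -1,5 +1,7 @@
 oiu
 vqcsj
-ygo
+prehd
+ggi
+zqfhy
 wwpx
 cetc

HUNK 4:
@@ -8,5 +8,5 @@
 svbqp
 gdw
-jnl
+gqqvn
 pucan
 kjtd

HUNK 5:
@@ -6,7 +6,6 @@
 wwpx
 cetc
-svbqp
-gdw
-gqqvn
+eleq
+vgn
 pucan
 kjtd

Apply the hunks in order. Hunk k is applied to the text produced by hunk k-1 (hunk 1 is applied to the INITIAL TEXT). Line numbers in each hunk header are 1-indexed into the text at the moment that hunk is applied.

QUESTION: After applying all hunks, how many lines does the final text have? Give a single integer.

Answer: 11

Derivation:
Hunk 1: at line 2 remove [zplih,eeo] add [wwpx,ybe] -> 10 lines: oiu vqcsj ygo wwpx ybe svbqp gdw jnl pucan kjtd
Hunk 2: at line 3 remove [ybe] add [cetc] -> 10 lines: oiu vqcsj ygo wwpx cetc svbqp gdw jnl pucan kjtd
Hunk 3: at line 1 remove [ygo] add [prehd,ggi,zqfhy] -> 12 lines: oiu vqcsj prehd ggi zqfhy wwpx cetc svbqp gdw jnl pucan kjtd
Hunk 4: at line 8 remove [jnl] add [gqqvn] -> 12 lines: oiu vqcsj prehd ggi zqfhy wwpx cetc svbqp gdw gqqvn pucan kjtd
Hunk 5: at line 6 remove [svbqp,gdw,gqqvn] add [eleq,vgn] -> 11 lines: oiu vqcsj prehd ggi zqfhy wwpx cetc eleq vgn pucan kjtd
Final line count: 11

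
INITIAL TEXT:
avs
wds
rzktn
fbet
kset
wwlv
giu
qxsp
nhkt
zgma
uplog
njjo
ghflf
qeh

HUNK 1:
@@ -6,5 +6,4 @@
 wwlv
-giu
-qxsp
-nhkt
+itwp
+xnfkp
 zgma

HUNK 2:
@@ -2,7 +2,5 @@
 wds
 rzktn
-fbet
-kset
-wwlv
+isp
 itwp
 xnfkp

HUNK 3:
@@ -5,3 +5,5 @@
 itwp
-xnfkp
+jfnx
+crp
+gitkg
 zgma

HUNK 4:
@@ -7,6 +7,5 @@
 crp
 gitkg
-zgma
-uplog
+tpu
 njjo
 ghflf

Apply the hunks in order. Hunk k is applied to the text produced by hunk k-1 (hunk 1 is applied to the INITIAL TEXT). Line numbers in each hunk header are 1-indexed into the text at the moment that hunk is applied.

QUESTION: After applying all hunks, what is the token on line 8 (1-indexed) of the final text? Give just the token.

Answer: gitkg

Derivation:
Hunk 1: at line 6 remove [giu,qxsp,nhkt] add [itwp,xnfkp] -> 13 lines: avs wds rzktn fbet kset wwlv itwp xnfkp zgma uplog njjo ghflf qeh
Hunk 2: at line 2 remove [fbet,kset,wwlv] add [isp] -> 11 lines: avs wds rzktn isp itwp xnfkp zgma uplog njjo ghflf qeh
Hunk 3: at line 5 remove [xnfkp] add [jfnx,crp,gitkg] -> 13 lines: avs wds rzktn isp itwp jfnx crp gitkg zgma uplog njjo ghflf qeh
Hunk 4: at line 7 remove [zgma,uplog] add [tpu] -> 12 lines: avs wds rzktn isp itwp jfnx crp gitkg tpu njjo ghflf qeh
Final line 8: gitkg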